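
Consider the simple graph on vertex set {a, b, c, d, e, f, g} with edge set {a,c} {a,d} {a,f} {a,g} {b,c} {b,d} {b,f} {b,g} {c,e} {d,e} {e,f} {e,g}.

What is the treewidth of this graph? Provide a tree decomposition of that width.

The largest bag has 4 vertices, giving width 3; this decomposition certifies tw(G) ≤ 3. For the lower bound: the 4 vertex sets {e,g}, {b,d}, {a}, {f} are disjoint, each induces a connected subgraph, and every pair is joined by at least one edge of G. Contracting each set to a single vertex therefore yields K_{4} as a minor, and since treewidth is minor-monotone, tw(G) ≥ tw(K_{4}) = 3. Hence tw(G) = 3 exactly.

Treewidth 3.
Bags: B1 = {a, b, e, g}  B2 = {a, b, d, e}  B3 = {a, b, e, f}  B4 = {a, b, c, e}
Tree: B1–B2, B2–B3, B3–B4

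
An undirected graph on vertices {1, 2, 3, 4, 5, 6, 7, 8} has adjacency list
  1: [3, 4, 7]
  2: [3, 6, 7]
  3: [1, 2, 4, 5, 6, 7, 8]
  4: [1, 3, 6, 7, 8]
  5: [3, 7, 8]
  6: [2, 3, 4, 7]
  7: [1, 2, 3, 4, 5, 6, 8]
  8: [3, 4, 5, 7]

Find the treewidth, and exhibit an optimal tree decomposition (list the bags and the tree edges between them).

Treewidth 3.
One optimal decomposition is:
Bags: B1 = {2, 3, 6, 7}  B2 = {3, 4, 6, 7}  B3 = {3, 4, 7, 8}  B4 = {3, 5, 7, 8}  B5 = {1, 3, 4, 7}
Tree: B1–B2, B2–B3, B3–B4, B2–B5

The largest bag has 4 vertices, giving width 3; this decomposition certifies tw(G) ≤ 3. On the other hand G contains the 4-clique {2, 3, 6, 7}. A clique must lie in a single bag of any decomposition, so no decomposition can have width below 3. The upper and lower bounds meet at 3, so that is the treewidth.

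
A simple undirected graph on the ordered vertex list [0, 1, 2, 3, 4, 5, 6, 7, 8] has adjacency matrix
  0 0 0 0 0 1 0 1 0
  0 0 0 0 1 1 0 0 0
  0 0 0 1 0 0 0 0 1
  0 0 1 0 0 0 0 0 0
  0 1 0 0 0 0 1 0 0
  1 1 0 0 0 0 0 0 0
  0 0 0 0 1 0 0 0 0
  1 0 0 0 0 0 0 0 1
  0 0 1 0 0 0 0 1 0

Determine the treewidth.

1

A width-1 tree decomposition is:
Bags: B1 = {2, 3}  B2 = {2, 8}  B3 = {7, 8}  B4 = {0, 7}  B5 = {0, 5}  B6 = {1, 5}  B7 = {1, 4}  B8 = {4, 6}
Tree: B1–B2, B2–B3, B3–B4, B4–B5, B5–B6, B6–B7, B7–B8
The largest bag has 2 vertices, giving width 1; this decomposition certifies tw(G) ≤ 1. G has an edge, so its treewidth is at least 1. Combining the bounds, tw(G) = 1.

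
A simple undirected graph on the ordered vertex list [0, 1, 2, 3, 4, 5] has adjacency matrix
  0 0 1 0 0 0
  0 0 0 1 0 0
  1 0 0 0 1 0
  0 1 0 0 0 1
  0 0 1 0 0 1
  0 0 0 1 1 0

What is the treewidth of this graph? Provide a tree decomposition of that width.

Treewidth 1.
Bags: B1 = {1, 3}  B2 = {3, 5}  B3 = {4, 5}  B4 = {2, 4}  B5 = {0, 2}
Tree: B1–B2, B2–B3, B3–B4, B4–B5

The largest bag has 2 vertices, giving width 1; this decomposition certifies tw(G) ≤ 1. Any graph with an edge has treewidth ≥ 1, and G has the edge 1–3. Combining the bounds, tw(G) = 1.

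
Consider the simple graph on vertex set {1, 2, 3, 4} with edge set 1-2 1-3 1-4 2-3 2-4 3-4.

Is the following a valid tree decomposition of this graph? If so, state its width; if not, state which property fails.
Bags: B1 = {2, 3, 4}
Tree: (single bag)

No — vertex 1 appears in no bag.

A tree decomposition must satisfy three properties: every vertex lies in some bag; for every edge, both endpoints lie together in some bag; and for every vertex, the bags containing it form a connected subtree. Here vertex 1 appears in no bag, so the decomposition is invalid.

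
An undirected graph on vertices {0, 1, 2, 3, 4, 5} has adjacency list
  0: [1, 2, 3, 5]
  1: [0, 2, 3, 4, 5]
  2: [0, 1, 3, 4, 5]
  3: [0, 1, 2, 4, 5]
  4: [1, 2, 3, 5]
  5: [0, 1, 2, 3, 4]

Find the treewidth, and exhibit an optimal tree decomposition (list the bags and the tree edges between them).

Treewidth 4.
One optimal decomposition is:
Bags: B1 = {1, 2, 3, 4, 5}  B2 = {0, 1, 2, 3, 5}
Tree: B1–B2

Each bag holds 5 vertices, so the decomposition has width 4, which upper-bounds the treewidth. Conversely, {0, 1, 2, 3, 5} is a clique of size 5, and the vertices of any clique must share a bag in every tree decomposition; so some bag has ≥ 5 vertices and tw(G) ≥ 4. Hence tw(G) = 4 exactly.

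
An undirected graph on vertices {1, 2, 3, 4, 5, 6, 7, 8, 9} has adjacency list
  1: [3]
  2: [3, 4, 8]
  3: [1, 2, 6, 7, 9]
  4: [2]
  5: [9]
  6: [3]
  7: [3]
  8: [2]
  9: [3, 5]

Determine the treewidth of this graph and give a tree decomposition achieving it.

Treewidth 1.
One such decomposition:
Bags: B1 = {3, 9}  B2 = {2, 3}  B3 = {2, 4}  B4 = {1, 3}  B5 = {5, 9}  B6 = {2, 8}  B7 = {3, 7}  B8 = {3, 6}
Tree: B1–B2, B2–B3, B2–B4, B1–B5, B3–B6, B4–B7, B4–B8

The largest bag has 2 vertices, giving width 1; this decomposition certifies tw(G) ≤ 1. Any graph with an edge has treewidth ≥ 1, and G has the edge 3–9. Combining the bounds, tw(G) = 1.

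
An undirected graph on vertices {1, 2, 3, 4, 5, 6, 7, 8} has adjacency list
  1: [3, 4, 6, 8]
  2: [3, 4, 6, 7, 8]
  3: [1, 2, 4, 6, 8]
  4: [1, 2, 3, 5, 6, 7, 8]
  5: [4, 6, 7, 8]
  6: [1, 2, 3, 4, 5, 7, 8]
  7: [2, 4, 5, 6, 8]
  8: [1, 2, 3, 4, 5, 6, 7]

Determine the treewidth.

4

A width-4 tree decomposition is:
Bags: B1 = {2, 4, 6, 7, 8}  B2 = {2, 3, 4, 6, 8}  B3 = {1, 3, 4, 6, 8}  B4 = {4, 5, 6, 7, 8}
Tree: B1–B2, B2–B3, B1–B4
The largest bag has 5 vertices, giving width 4; this decomposition certifies tw(G) ≤ 4. For the lower bound, the 5 vertices {1, 3, 4, 6, 8} are pairwise adjacent, and any tree decomposition puts a clique entirely inside one bag — forcing width ≥ 4. Hence tw(G) = 4 exactly.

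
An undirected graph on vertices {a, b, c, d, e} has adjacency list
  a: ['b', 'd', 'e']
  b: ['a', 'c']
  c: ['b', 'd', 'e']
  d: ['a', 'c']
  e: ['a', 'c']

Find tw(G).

A width-2 tree decomposition is:
Bags: B1 = {a, c, e}  B2 = {a, c, d}  B3 = {a, b, c}
Tree: B1–B2, B2–B3
The largest bag has 3 vertices, giving width 2; this decomposition certifies tw(G) ≤ 2. Since a–e–c–d–a is a cycle in G, G is not acyclic. Forests are exactly the graphs of treewidth ≤ 1, so tw(G) ≥ 2. Combining the bounds, tw(G) = 2.

2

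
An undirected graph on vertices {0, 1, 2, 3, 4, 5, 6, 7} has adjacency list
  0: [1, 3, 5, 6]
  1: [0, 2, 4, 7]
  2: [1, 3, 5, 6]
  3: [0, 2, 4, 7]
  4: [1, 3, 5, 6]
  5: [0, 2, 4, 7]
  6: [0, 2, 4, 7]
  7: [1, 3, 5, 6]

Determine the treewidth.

A width-4 tree decomposition is:
Bags: B1 = {0, 1, 3, 5, 6}  B2 = {1, 3, 4, 5, 6}  B3 = {1, 3, 5, 6, 7}  B4 = {1, 2, 3, 5, 6}
Tree: B1–B2, B2–B3, B3–B4
The largest bag has 5 vertices, giving width 4; this decomposition certifies tw(G) ≤ 4. For the lower bound: the 5 vertex sets {0,3}, {4,6}, {5,7}, {1}, {2} are disjoint, each induces a connected subgraph, and every pair is joined by at least one edge of G. Contracting each set to a single vertex therefore yields K_{5} as a minor, and since treewidth is minor-monotone, tw(G) ≥ tw(K_{5}) = 4. Combining the bounds, tw(G) = 4.

4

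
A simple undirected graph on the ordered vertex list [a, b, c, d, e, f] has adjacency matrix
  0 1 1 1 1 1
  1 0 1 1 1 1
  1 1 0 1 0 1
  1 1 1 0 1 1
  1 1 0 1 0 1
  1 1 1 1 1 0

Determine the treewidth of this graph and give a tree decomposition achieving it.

Treewidth 4.
One such decomposition:
Bags: B1 = {a, b, d, e, f}  B2 = {a, b, c, d, f}
Tree: B1–B2

Every bag has size at most 5, so the width is 5 − 1 = 4 and tw(G) ≤ 4. For the lower bound, the 5 vertices {a, b, d, e, f} are pairwise adjacent, and any tree decomposition puts a clique entirely inside one bag — forcing width ≥ 4. Hence tw(G) = 4 exactly.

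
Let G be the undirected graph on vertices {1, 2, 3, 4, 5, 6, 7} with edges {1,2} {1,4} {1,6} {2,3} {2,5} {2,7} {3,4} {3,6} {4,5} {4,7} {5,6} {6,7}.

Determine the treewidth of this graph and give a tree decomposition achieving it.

Treewidth 3.
One such decomposition:
Bags: B1 = {2, 4, 5, 6}  B2 = {1, 2, 4, 6}  B3 = {2, 4, 6, 7}  B4 = {2, 3, 4, 6}
Tree: B1–B2, B2–B3, B3–B4

Every bag has size at most 4, so the width is 4 − 1 = 3 and tw(G) ≤ 3. For the lower bound: the 4 vertex sets {5,6}, {1,4}, {2}, {7} are disjoint, each induces a connected subgraph, and every pair is joined by at least one edge of G. Contracting each set to a single vertex therefore yields K_{4} as a minor, and since treewidth is minor-monotone, tw(G) ≥ tw(K_{4}) = 3. Hence tw(G) = 3 exactly.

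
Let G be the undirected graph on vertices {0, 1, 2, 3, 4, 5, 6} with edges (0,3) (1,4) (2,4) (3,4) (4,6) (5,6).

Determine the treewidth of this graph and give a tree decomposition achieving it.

Treewidth 1.
Bags: B1 = {4, 6}  B2 = {3, 4}  B3 = {1, 4}  B4 = {5, 6}  B5 = {0, 3}  B6 = {2, 4}
Tree: B1–B2, B2–B3, B1–B4, B2–B5, B2–B6

Each bag holds 2 vertices, so the decomposition has width 1, which upper-bounds the treewidth. G has an edge, so its treewidth is at least 1. The upper and lower bounds meet at 1, so that is the treewidth.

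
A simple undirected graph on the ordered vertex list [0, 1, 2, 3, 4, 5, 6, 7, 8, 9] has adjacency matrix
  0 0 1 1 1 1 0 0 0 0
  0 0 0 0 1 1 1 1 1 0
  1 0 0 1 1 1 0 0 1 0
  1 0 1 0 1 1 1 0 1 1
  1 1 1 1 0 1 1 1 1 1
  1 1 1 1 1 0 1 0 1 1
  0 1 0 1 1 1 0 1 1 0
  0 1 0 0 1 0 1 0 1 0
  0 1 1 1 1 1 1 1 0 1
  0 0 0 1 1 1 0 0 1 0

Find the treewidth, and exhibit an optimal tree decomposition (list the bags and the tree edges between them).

Treewidth 4.
One such decomposition:
Bags: B1 = {1, 4, 5, 6, 8}  B2 = {1, 4, 6, 7, 8}  B3 = {3, 4, 5, 6, 8}  B4 = {3, 4, 5, 8, 9}  B5 = {2, 3, 4, 5, 8}  B6 = {0, 2, 3, 4, 5}
Tree: B1–B2, B1–B3, B3–B4, B4–B5, B5–B6

Each bag holds 5 vertices, so the decomposition has width 4, which upper-bounds the treewidth. For the lower bound, the 5 vertices {1, 4, 5, 6, 8} are pairwise adjacent, and any tree decomposition puts a clique entirely inside one bag — forcing width ≥ 4. Hence tw(G) = 4 exactly.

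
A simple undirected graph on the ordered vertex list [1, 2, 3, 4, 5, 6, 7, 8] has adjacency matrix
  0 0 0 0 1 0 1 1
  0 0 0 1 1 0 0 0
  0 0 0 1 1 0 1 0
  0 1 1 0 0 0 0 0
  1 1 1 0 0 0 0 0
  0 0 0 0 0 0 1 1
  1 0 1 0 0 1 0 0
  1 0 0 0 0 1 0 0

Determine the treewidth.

2

A width-2 tree decomposition is:
Bags: B1 = {2, 3, 4}  B2 = {2, 3, 5}  B3 = {3, 5, 7}  B4 = {1, 5, 7}  B5 = {1, 6, 7}  B6 = {1, 6, 8}
Tree: B1–B2, B2–B3, B3–B4, B4–B5, B5–B6
The largest bag has 3 vertices, giving width 2; this decomposition certifies tw(G) ≤ 2. Since 4–2–5–3–4 is a cycle in G, G is not acyclic. Forests are exactly the graphs of treewidth ≤ 1, so tw(G) ≥ 2. Hence tw(G) = 2 exactly.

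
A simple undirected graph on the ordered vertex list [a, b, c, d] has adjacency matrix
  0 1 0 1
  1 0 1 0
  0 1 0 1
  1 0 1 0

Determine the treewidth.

2

A width-2 tree decomposition is:
Bags: B1 = {a, c, d}  B2 = {a, b, c}
Tree: B1–B2
Each bag holds 3 vertices, so the decomposition has width 2, which upper-bounds the treewidth. The edges c–d–a–b–c form a cycle, so G is not a tree and its treewidth is at least 2. Hence tw(G) = 2 exactly.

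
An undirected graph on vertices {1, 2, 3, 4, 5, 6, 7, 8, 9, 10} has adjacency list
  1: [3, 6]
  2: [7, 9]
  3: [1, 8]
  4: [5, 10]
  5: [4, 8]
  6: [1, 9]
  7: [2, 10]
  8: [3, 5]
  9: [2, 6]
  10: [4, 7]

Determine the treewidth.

A width-2 tree decomposition is:
Bags: B1 = {1, 6, 9}  B2 = {1, 2, 9}  B3 = {1, 2, 7}  B4 = {1, 7, 10}  B5 = {1, 4, 10}  B6 = {1, 4, 5}  B7 = {1, 5, 8}  B8 = {1, 3, 8}
Tree: B1–B2, B2–B3, B3–B4, B4–B5, B5–B6, B6–B7, B7–B8
The largest bag has 3 vertices, giving width 2; this decomposition certifies tw(G) ≤ 2. For the lower bound, G contains the cycle 1–6–9–2–7–10–4–5–8–3–1, so G is not a forest; only forests have treewidth ≤ 1, hence tw(G) ≥ 2. Therefore the treewidth is 2.

2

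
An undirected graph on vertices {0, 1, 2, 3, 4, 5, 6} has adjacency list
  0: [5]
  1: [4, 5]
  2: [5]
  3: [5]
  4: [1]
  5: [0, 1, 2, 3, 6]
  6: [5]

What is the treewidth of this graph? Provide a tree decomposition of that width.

Treewidth 1.
Bags: B1 = {5, 6}  B2 = {1, 5}  B3 = {1, 4}  B4 = {3, 5}  B5 = {2, 5}  B6 = {0, 5}
Tree: B1–B2, B2–B3, B1–B4, B2–B5, B5–B6

The largest bag has 2 vertices, giving width 1; this decomposition certifies tw(G) ≤ 1. Since G has at least one edge (e.g. 6–5), it is not an edgeless graph, so tw(G) ≥ 1. Therefore the treewidth is 1.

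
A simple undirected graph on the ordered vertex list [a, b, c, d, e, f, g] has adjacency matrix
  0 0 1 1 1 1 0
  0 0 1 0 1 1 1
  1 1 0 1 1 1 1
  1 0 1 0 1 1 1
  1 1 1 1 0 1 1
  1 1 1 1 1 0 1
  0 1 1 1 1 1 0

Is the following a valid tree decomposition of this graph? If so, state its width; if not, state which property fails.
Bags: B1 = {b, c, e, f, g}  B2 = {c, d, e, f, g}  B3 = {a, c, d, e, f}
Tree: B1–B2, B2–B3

Yes; width 4.

Vertex coverage: the bags together contain {a, b, c, d, e, f, g}, the full vertex set. Edge coverage: each edge of G has both endpoints in at least one bag. Running intersection: for every vertex, the bags containing it form a connected subtree. All three properties hold, so this is a valid tree decomposition of width max|bag| − 1 = 4, and hence tw(G) ≤ 4.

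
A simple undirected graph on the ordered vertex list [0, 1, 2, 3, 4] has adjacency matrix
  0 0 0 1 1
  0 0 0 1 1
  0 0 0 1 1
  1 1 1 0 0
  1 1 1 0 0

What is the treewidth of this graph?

A width-2 tree decomposition is:
Bags: B1 = {0, 3, 4}  B2 = {2, 3, 4}  B3 = {1, 3, 4}
Tree: B1–B2, B2–B3
Each bag holds 3 vertices, so the decomposition has width 2, which upper-bounds the treewidth. For the lower bound, G contains the cycle 3–0–4–2–3, so G is not a forest; only forests have treewidth ≤ 1, hence tw(G) ≥ 2. Hence tw(G) = 2 exactly.

2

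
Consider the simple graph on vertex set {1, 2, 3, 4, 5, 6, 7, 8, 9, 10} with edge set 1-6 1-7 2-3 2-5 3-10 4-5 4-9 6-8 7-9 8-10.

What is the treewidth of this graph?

A width-2 tree decomposition is:
Bags: B1 = {2, 3, 10}  B2 = {2, 5, 10}  B3 = {4, 5, 10}  B4 = {4, 9, 10}  B5 = {7, 9, 10}  B6 = {1, 7, 10}  B7 = {1, 6, 10}  B8 = {6, 8, 10}
Tree: B1–B2, B2–B3, B3–B4, B4–B5, B5–B6, B6–B7, B7–B8
The largest bag has 3 vertices, giving width 2; this decomposition certifies tw(G) ≤ 2. Since 10–3–2–5–4–9–7–1–6–8–10 is a cycle in G, G is not acyclic. Forests are exactly the graphs of treewidth ≤ 1, so tw(G) ≥ 2. The upper and lower bounds meet at 2, so that is the treewidth.

2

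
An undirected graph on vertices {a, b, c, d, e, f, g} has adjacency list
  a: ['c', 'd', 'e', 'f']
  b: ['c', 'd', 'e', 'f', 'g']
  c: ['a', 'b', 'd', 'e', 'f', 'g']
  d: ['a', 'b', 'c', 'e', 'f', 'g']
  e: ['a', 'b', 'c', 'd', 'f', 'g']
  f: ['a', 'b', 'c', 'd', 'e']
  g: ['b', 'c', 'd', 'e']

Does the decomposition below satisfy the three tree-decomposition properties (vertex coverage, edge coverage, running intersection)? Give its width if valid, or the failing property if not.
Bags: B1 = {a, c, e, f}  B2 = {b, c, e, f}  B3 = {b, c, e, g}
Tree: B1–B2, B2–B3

No — vertex d appears in no bag.

A tree decomposition must satisfy three properties: every vertex lies in some bag; for every edge, both endpoints lie together in some bag; and for every vertex, the bags containing it form a connected subtree. Here vertex d appears in no bag, so the decomposition is invalid.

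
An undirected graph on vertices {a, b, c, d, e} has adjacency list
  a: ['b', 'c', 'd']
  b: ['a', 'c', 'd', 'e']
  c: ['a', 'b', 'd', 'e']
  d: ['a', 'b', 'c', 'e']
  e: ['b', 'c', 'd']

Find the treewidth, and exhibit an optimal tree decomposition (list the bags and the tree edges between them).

Treewidth 3.
One optimal decomposition is:
Bags: B1 = {a, b, c, d}  B2 = {b, c, d, e}
Tree: B1–B2

Each bag holds 4 vertices, so the decomposition has width 3, which upper-bounds the treewidth. For the lower bound, the 4 vertices {b, c, d, e} are pairwise adjacent, and any tree decomposition puts a clique entirely inside one bag — forcing width ≥ 3. Therefore the treewidth is 3.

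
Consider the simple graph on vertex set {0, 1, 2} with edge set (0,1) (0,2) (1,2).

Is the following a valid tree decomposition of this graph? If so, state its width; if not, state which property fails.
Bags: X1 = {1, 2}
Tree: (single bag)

No — vertex 0 appears in no bag.

A tree decomposition must satisfy three properties: every vertex lies in some bag; for every edge, both endpoints lie together in some bag; and for every vertex, the bags containing it form a connected subtree. Here vertex 0 appears in no bag, so the decomposition is invalid.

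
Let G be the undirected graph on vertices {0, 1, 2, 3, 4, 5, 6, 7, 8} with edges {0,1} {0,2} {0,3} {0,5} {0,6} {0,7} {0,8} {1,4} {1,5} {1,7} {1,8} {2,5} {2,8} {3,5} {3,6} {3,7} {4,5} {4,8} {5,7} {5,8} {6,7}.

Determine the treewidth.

A width-3 tree decomposition is:
Bags: B1 = {0, 1, 5, 8}  B2 = {0, 1, 5, 7}  B3 = {0, 3, 5, 7}  B4 = {0, 2, 5, 8}  B5 = {1, 4, 5, 8}  B6 = {0, 3, 6, 7}
Tree: B1–B2, B2–B3, B1–B4, B1–B5, B3–B6
The largest bag has 4 vertices, giving width 3; this decomposition certifies tw(G) ≤ 3. For the lower bound, the 4 vertices {0, 1, 5, 8} are pairwise adjacent, and any tree decomposition puts a clique entirely inside one bag — forcing width ≥ 3. The upper and lower bounds meet at 3, so that is the treewidth.

3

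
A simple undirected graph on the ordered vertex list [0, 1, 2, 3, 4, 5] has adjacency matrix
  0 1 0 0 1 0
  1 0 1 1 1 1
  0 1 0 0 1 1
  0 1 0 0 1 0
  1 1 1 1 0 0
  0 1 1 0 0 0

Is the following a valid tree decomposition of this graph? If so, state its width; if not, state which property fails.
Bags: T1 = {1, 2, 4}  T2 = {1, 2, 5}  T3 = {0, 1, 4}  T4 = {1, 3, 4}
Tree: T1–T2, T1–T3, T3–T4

Every vertex of G appears in some bag (union = {0, 1, 2, 3, 4, 5}); every edge is covered by a bag; and for each vertex v the set of bags containing v is connected in the bag tree. The decomposition is therefore valid. The largest bag has 3 vertices, so the width is 2.

Yes; width 2.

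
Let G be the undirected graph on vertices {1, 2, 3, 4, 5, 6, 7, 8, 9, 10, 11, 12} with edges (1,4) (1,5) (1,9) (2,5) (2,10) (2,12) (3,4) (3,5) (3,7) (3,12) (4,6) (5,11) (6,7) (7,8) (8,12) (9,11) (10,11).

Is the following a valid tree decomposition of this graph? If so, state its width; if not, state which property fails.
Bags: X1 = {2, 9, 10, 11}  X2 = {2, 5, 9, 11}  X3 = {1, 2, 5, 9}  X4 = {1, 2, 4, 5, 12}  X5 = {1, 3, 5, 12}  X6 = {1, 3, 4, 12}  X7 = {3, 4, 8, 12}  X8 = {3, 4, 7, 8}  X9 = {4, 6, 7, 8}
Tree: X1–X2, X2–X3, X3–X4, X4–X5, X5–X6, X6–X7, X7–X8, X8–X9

A tree decomposition must satisfy three properties: every vertex lies in some bag; for every edge, both endpoints lie together in some bag; and for every vertex, the bags containing it form a connected subtree. Here bags containing vertex 4 are not connected in the tree, so the decomposition is invalid.

No — bags containing vertex 4 are not connected in the tree.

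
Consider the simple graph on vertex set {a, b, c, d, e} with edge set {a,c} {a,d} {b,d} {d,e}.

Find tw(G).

A width-1 tree decomposition is:
Bags: B1 = {a, d}  B2 = {d, e}  B3 = {b, d}  B4 = {a, c}
Tree: B1–B2, B1–B3, B1–B4
Each bag holds 2 vertices, so the decomposition has width 1, which upper-bounds the treewidth. G has an edge, so its treewidth is at least 1. The upper and lower bounds meet at 1, so that is the treewidth.

1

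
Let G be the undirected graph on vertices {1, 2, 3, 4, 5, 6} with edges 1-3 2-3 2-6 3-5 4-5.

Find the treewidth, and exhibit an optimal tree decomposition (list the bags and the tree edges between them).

Treewidth 1.
One such decomposition:
Bags: B1 = {2, 3}  B2 = {3, 5}  B3 = {2, 6}  B4 = {4, 5}  B5 = {1, 3}
Tree: B1–B2, B1–B3, B2–B4, B2–B5

Each bag holds 2 vertices, so the decomposition has width 1, which upper-bounds the treewidth. G has an edge, so its treewidth is at least 1. Combining the bounds, tw(G) = 1.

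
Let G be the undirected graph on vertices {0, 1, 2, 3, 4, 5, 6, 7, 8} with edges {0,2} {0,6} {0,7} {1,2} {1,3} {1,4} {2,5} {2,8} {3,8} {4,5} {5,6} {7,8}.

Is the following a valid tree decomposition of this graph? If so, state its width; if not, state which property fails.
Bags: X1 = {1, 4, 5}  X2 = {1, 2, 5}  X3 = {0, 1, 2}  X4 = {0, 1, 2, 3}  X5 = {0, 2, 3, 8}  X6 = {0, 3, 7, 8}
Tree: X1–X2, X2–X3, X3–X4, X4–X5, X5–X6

A tree decomposition must satisfy three properties: every vertex lies in some bag; for every edge, both endpoints lie together in some bag; and for every vertex, the bags containing it form a connected subtree. Here vertex 6 appears in no bag, so the decomposition is invalid.

No — vertex 6 appears in no bag.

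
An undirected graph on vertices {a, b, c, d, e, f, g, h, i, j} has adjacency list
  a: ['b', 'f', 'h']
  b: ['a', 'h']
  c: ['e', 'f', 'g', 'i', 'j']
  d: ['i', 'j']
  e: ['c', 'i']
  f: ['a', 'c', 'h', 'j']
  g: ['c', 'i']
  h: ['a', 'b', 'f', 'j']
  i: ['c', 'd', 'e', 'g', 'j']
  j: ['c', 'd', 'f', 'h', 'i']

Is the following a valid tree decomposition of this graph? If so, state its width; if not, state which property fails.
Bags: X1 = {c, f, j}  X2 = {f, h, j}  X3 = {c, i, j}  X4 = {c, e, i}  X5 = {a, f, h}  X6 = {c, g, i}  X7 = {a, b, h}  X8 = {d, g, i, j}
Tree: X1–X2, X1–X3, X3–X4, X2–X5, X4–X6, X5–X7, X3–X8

No — bags containing vertex g are not connected in the tree.

A tree decomposition must satisfy three properties: every vertex lies in some bag; for every edge, both endpoints lie together in some bag; and for every vertex, the bags containing it form a connected subtree. Here bags containing vertex g are not connected in the tree, so the decomposition is invalid.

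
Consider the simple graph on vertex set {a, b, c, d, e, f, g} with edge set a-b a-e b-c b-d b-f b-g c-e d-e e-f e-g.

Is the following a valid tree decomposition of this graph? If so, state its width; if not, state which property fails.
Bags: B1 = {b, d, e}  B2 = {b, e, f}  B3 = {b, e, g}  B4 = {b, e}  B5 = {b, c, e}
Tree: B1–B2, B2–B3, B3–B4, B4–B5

A tree decomposition must satisfy three properties: every vertex lies in some bag; for every edge, both endpoints lie together in some bag; and for every vertex, the bags containing it form a connected subtree. Here vertex a appears in no bag, so the decomposition is invalid.

No — vertex a appears in no bag.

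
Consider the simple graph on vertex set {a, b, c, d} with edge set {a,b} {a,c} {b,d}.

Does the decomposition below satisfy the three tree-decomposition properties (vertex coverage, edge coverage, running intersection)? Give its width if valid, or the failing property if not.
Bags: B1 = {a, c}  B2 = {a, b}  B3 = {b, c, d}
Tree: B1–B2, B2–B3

A tree decomposition must satisfy three properties: every vertex lies in some bag; for every edge, both endpoints lie together in some bag; and for every vertex, the bags containing it form a connected subtree. Here bags containing vertex c are not connected in the tree, so the decomposition is invalid.

No — bags containing vertex c are not connected in the tree.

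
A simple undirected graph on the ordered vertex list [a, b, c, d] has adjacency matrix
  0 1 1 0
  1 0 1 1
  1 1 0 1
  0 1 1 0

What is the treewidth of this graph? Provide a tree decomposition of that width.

Every bag has size at most 3, so the width is 3 − 1 = 2 and tw(G) ≤ 2. On the other hand G contains the 3-clique {b, c, d}. A clique must lie in a single bag of any decomposition, so no decomposition can have width below 2. Combining the bounds, tw(G) = 2.

Treewidth 2.
One optimal decomposition is:
Bags: B1 = {a, b, c}  B2 = {b, c, d}
Tree: B1–B2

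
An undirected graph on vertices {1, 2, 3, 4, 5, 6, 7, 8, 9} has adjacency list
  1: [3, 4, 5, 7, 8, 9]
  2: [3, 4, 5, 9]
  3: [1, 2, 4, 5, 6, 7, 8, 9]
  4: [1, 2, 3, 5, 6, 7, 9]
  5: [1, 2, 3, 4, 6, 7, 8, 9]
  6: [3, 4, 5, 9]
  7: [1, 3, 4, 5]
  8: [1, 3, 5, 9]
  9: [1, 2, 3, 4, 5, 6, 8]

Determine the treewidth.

4

A width-4 tree decomposition is:
Bags: B1 = {3, 4, 5, 6, 9}  B2 = {2, 3, 4, 5, 9}  B3 = {1, 3, 4, 5, 9}  B4 = {1, 3, 5, 8, 9}  B5 = {1, 3, 4, 5, 7}
Tree: B1–B2, B1–B3, B3–B4, B3–B5
The largest bag has 5 vertices, giving width 4; this decomposition certifies tw(G) ≤ 4. Conversely, {1, 3, 5, 8, 9} is a clique of size 5, and the vertices of any clique must share a bag in every tree decomposition; so some bag has ≥ 5 vertices and tw(G) ≥ 4. The upper and lower bounds meet at 4, so that is the treewidth.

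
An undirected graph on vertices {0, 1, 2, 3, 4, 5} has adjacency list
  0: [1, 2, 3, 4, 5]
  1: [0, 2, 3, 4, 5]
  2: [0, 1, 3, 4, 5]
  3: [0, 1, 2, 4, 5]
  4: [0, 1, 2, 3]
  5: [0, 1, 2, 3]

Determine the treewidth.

A width-4 tree decomposition is:
Bags: B1 = {0, 1, 2, 3, 4}  B2 = {0, 1, 2, 3, 5}
Tree: B1–B2
Each bag holds 5 vertices, so the decomposition has width 4, which upper-bounds the treewidth. For the lower bound, the 5 vertices {0, 1, 2, 3, 4} are pairwise adjacent, and any tree decomposition puts a clique entirely inside one bag — forcing width ≥ 4. Hence tw(G) = 4 exactly.

4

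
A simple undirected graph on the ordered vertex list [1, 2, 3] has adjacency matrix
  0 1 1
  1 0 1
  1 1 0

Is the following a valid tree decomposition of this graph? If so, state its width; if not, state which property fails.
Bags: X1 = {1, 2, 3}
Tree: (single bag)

Yes; width 2.

Every vertex of G appears in some bag (union = {1, 2, 3}); every edge is covered by a bag; and for each vertex v the set of bags containing v is connected in the bag tree. The decomposition is therefore valid. The largest bag has 3 vertices, so the width is 2.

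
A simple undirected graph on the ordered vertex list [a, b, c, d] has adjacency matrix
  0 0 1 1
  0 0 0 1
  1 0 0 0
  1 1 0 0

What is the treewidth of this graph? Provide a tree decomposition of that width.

Every bag has size at most 2, so the width is 2 − 1 = 1 and tw(G) ≤ 1. Since G has at least one edge (e.g. c–a), it is not an edgeless graph, so tw(G) ≥ 1. Therefore the treewidth is 1.

Treewidth 1.
One optimal decomposition is:
Bags: B1 = {a, c}  B2 = {a, d}  B3 = {b, d}
Tree: B1–B2, B2–B3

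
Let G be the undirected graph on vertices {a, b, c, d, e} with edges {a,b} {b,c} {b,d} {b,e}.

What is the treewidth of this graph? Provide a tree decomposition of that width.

Treewidth 1.
Bags: B1 = {b, d}  B2 = {b, c}  B3 = {b, e}  B4 = {a, b}
Tree: B1–B2, B2–B3, B1–B4

The largest bag has 2 vertices, giving width 1; this decomposition certifies tw(G) ≤ 1. G has an edge, so its treewidth is at least 1. Therefore the treewidth is 1.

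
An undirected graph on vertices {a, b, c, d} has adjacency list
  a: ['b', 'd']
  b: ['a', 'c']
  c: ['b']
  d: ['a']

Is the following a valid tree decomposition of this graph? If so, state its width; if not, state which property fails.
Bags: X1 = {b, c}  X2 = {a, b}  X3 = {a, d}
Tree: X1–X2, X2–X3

Every vertex of G appears in some bag (union = {a, b, c, d}); every edge is covered by a bag; and for each vertex v the set of bags containing v is connected in the bag tree. The decomposition is therefore valid. The largest bag has 2 vertices, so the width is 1.

Yes; width 1.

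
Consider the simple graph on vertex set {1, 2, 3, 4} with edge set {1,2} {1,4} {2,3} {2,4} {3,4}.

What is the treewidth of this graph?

A width-2 tree decomposition is:
Bags: B1 = {2, 3, 4}  B2 = {1, 2, 4}
Tree: B1–B2
The largest bag has 3 vertices, giving width 2; this decomposition certifies tw(G) ≤ 2. Conversely, {1, 2, 4} is a clique of size 3, and the vertices of any clique must share a bag in every tree decomposition; so some bag has ≥ 3 vertices and tw(G) ≥ 2. Combining the bounds, tw(G) = 2.

2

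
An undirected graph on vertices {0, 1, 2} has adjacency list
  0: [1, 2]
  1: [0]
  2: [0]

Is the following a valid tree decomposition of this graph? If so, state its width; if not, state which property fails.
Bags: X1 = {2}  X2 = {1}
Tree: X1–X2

No — vertex 0 appears in no bag.

A tree decomposition must satisfy three properties: every vertex lies in some bag; for every edge, both endpoints lie together in some bag; and for every vertex, the bags containing it form a connected subtree. Here vertex 0 appears in no bag, so the decomposition is invalid.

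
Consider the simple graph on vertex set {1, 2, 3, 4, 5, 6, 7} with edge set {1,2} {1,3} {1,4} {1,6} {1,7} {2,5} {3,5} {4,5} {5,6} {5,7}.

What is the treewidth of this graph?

A width-2 tree decomposition is:
Bags: B1 = {1, 2, 5}  B2 = {1, 3, 5}  B3 = {1, 5, 7}  B4 = {1, 4, 5}  B5 = {1, 5, 6}
Tree: B1–B2, B2–B3, B3–B4, B4–B5
The largest bag has 3 vertices, giving width 2; this decomposition certifies tw(G) ≤ 2. Since 1–2–5–3–1 is a cycle in G, G is not acyclic. Forests are exactly the graphs of treewidth ≤ 1, so tw(G) ≥ 2. Hence tw(G) = 2 exactly.

2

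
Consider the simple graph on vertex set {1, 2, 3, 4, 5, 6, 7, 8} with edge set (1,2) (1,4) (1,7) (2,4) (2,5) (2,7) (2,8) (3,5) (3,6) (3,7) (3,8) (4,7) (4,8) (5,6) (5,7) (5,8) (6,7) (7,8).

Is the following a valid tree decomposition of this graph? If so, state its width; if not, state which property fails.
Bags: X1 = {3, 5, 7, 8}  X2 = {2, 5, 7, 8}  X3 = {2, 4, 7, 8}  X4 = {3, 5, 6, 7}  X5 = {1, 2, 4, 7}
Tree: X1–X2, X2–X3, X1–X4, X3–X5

Yes; width 3.

Every vertex of G appears in some bag (union = {1, 2, 3, 4, 5, 6, 7, 8}); every edge is covered by a bag; and for each vertex v the set of bags containing v is connected in the bag tree. The decomposition is therefore valid. The largest bag has 4 vertices, so the width is 3.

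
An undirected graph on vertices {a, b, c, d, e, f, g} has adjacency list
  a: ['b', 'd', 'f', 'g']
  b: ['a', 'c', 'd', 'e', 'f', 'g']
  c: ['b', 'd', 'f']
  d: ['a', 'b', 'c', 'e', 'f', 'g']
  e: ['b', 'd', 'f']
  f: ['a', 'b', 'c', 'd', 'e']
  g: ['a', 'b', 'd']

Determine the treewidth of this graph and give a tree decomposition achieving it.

Each bag holds 4 vertices, so the decomposition has width 3, which upper-bounds the treewidth. For the lower bound, the 4 vertices {a, b, d, g} are pairwise adjacent, and any tree decomposition puts a clique entirely inside one bag — forcing width ≥ 3. The upper and lower bounds meet at 3, so that is the treewidth.

Treewidth 3.
One optimal decomposition is:
Bags: B1 = {b, c, d, f}  B2 = {a, b, d, f}  B3 = {b, d, e, f}  B4 = {a, b, d, g}
Tree: B1–B2, B2–B3, B2–B4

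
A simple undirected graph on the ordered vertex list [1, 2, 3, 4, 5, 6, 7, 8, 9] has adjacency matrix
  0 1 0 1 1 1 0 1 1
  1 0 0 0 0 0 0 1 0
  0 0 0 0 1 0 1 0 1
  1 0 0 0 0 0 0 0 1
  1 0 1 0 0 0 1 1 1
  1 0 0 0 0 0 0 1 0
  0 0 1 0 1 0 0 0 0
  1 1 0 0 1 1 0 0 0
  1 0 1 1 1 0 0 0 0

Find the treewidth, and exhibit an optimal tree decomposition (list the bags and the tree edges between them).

Treewidth 2.
One such decomposition:
Bags: B1 = {1, 4, 9}  B2 = {1, 5, 9}  B3 = {3, 5, 9}  B4 = {3, 5, 7}  B5 = {1, 5, 8}  B6 = {1, 6, 8}  B7 = {1, 2, 8}
Tree: B1–B2, B2–B3, B3–B4, B2–B5, B5–B6, B5–B7

The largest bag has 3 vertices, giving width 2; this decomposition certifies tw(G) ≤ 2. For the lower bound, the 3 vertices {1, 2, 8} are pairwise adjacent, and any tree decomposition puts a clique entirely inside one bag — forcing width ≥ 2. Combining the bounds, tw(G) = 2.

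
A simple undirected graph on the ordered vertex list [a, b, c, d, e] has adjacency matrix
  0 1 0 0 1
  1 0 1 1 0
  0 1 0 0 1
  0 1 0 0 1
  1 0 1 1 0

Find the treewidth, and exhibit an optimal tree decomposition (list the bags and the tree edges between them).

Treewidth 2.
One optimal decomposition is:
Bags: B1 = {a, b, e}  B2 = {b, d, e}  B3 = {b, c, e}
Tree: B1–B2, B2–B3

The largest bag has 3 vertices, giving width 2; this decomposition certifies tw(G) ≤ 2. Since a–e–d–b–a is a cycle in G, G is not acyclic. Forests are exactly the graphs of treewidth ≤ 1, so tw(G) ≥ 2. Therefore the treewidth is 2.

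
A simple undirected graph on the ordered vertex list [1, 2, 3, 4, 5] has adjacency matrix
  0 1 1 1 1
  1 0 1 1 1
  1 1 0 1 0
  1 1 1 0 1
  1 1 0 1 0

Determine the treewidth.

A width-3 tree decomposition is:
Bags: B1 = {1, 2, 4, 5}  B2 = {1, 2, 3, 4}
Tree: B1–B2
The largest bag has 4 vertices, giving width 3; this decomposition certifies tw(G) ≤ 3. On the other hand G contains the 4-clique {1, 2, 3, 4}. A clique must lie in a single bag of any decomposition, so no decomposition can have width below 3. Combining the bounds, tw(G) = 3.

3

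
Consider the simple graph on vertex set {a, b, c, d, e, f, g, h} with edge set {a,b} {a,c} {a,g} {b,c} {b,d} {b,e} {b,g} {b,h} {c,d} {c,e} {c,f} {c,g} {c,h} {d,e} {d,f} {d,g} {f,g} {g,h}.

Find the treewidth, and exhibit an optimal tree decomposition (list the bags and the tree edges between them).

Treewidth 3.
Bags: B1 = {b, c, g, h}  B2 = {b, c, d, g}  B3 = {c, d, f, g}  B4 = {b, c, d, e}  B5 = {a, b, c, g}
Tree: B1–B2, B2–B3, B2–B4, B2–B5

Every bag has size at most 4, so the width is 4 − 1 = 3 and tw(G) ≤ 3. On the other hand G contains the 4-clique {c, d, f, g}. A clique must lie in a single bag of any decomposition, so no decomposition can have width below 3. Combining the bounds, tw(G) = 3.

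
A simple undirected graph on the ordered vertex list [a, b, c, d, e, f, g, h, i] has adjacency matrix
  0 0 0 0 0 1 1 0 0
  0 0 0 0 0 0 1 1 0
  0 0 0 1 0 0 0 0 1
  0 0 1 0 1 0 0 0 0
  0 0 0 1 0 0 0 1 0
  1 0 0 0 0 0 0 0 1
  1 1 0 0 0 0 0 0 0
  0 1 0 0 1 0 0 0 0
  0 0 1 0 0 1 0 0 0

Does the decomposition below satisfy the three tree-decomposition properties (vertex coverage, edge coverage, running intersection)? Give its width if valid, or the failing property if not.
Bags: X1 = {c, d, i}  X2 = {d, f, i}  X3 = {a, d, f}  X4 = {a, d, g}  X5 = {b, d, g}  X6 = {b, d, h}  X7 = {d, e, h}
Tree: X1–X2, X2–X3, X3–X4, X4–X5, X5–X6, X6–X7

Checking the three conditions: (i) the bags cover all of {a, b, c, d, e, f, g, h, i}; (ii) for each edge, some bag contains both endpoints; (iii) the bags containing any fixed vertex form a subtree. All hold, so the decomposition is valid with width 3 − 1 = 2.

Yes; width 2.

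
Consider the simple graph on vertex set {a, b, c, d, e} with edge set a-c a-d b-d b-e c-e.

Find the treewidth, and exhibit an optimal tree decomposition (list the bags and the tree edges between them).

Treewidth 2.
One optimal decomposition is:
Bags: B1 = {b, c, e}  B2 = {b, c, d}  B3 = {a, c, d}
Tree: B1–B2, B2–B3

The largest bag has 3 vertices, giving width 2; this decomposition certifies tw(G) ≤ 2. The edges c–e–b–d–a–c form a cycle, so G is not a tree and its treewidth is at least 2. Hence tw(G) = 2 exactly.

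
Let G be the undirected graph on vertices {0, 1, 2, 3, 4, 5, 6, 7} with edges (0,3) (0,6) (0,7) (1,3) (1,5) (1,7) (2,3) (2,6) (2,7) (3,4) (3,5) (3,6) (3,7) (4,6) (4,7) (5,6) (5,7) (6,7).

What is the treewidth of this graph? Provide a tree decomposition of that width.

Treewidth 3.
One optimal decomposition is:
Bags: B1 = {0, 3, 6, 7}  B2 = {3, 5, 6, 7}  B3 = {3, 4, 6, 7}  B4 = {1, 3, 5, 7}  B5 = {2, 3, 6, 7}
Tree: B1–B2, B1–B3, B2–B4, B3–B5

The largest bag has 4 vertices, giving width 3; this decomposition certifies tw(G) ≤ 3. Conversely, {1, 3, 5, 7} is a clique of size 4, and the vertices of any clique must share a bag in every tree decomposition; so some bag has ≥ 4 vertices and tw(G) ≥ 3. Therefore the treewidth is 3.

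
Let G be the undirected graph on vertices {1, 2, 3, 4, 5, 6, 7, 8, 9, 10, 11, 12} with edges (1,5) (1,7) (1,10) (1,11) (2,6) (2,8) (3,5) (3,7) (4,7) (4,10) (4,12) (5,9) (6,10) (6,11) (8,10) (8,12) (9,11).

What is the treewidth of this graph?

A width-3 tree decomposition is:
Bags: B1 = {3, 5, 9, 11}  B2 = {1, 3, 5, 11}  B3 = {1, 3, 7, 11}  B4 = {1, 6, 7, 11}  B5 = {1, 6, 7, 10}  B6 = {4, 6, 7, 10}  B7 = {2, 4, 6, 10}  B8 = {2, 4, 8, 10}  B9 = {2, 4, 8, 12}
Tree: B1–B2, B2–B3, B3–B4, B4–B5, B5–B6, B6–B7, B7–B8, B8–B9
Every bag has size at most 4, so the width is 4 − 1 = 3 and tw(G) ≤ 3. For the lower bound: the 4 vertex sets {3,5,9}, {11}, {1}, {4,6,7,10} are disjoint, each induces a connected subgraph, and every pair is joined by at least one edge of G. Contracting each set to a single vertex therefore yields K_{4} as a minor, and since treewidth is minor-monotone, tw(G) ≥ tw(K_{4}) = 3. Hence tw(G) = 3 exactly.

3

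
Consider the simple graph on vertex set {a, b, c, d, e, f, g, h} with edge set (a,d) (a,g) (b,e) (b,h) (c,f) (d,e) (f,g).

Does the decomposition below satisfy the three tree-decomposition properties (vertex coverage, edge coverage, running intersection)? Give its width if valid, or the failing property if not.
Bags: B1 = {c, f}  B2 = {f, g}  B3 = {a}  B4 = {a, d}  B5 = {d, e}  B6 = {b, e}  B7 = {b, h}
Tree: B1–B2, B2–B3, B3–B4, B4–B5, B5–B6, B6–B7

A tree decomposition must satisfy three properties: every vertex lies in some bag; for every edge, both endpoints lie together in some bag; and for every vertex, the bags containing it form a connected subtree. Here edge (g,a) lies in no bag, so the decomposition is invalid.

No — edge (g,a) lies in no bag.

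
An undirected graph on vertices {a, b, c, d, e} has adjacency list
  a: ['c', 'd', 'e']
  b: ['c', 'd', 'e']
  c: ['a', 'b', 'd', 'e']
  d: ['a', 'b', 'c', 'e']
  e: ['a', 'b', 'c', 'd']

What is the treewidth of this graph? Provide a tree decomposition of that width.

Each bag holds 4 vertices, so the decomposition has width 3, which upper-bounds the treewidth. Conversely, {a, c, d, e} is a clique of size 4, and the vertices of any clique must share a bag in every tree decomposition; so some bag has ≥ 4 vertices and tw(G) ≥ 3. The upper and lower bounds meet at 3, so that is the treewidth.

Treewidth 3.
One optimal decomposition is:
Bags: B1 = {b, c, d, e}  B2 = {a, c, d, e}
Tree: B1–B2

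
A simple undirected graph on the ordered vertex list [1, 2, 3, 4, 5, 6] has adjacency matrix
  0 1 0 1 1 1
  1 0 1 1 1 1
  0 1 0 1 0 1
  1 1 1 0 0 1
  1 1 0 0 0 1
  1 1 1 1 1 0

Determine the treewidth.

A width-3 tree decomposition is:
Bags: B1 = {1, 2, 5, 6}  B2 = {1, 2, 4, 6}  B3 = {2, 3, 4, 6}
Tree: B1–B2, B2–B3
Each bag holds 4 vertices, so the decomposition has width 3, which upper-bounds the treewidth. For the lower bound, the 4 vertices {1, 2, 4, 6} are pairwise adjacent, and any tree decomposition puts a clique entirely inside one bag — forcing width ≥ 3. Hence tw(G) = 3 exactly.

3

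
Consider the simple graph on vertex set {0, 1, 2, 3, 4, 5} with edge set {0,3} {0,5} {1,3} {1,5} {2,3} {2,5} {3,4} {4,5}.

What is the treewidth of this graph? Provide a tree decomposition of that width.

The largest bag has 3 vertices, giving width 2; this decomposition certifies tw(G) ≤ 2. Since 2–5–0–3–2 is a cycle in G, G is not acyclic. Forests are exactly the graphs of treewidth ≤ 1, so tw(G) ≥ 2. The upper and lower bounds meet at 2, so that is the treewidth.

Treewidth 2.
Bags: B1 = {2, 3, 5}  B2 = {0, 3, 5}  B3 = {1, 3, 5}  B4 = {3, 4, 5}
Tree: B1–B2, B2–B3, B3–B4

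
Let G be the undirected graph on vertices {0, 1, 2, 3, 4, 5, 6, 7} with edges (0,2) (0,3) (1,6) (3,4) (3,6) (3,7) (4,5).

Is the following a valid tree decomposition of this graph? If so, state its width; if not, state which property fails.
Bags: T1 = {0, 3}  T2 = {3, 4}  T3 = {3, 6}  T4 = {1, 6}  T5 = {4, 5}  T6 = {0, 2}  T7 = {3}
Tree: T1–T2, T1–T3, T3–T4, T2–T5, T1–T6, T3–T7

No — vertex 7 appears in no bag.

A tree decomposition must satisfy three properties: every vertex lies in some bag; for every edge, both endpoints lie together in some bag; and for every vertex, the bags containing it form a connected subtree. Here vertex 7 appears in no bag, so the decomposition is invalid.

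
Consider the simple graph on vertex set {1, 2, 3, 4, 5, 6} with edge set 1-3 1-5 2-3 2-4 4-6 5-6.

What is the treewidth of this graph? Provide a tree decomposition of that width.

Treewidth 2.
One such decomposition:
Bags: B1 = {2, 3, 4}  B2 = {3, 4, 6}  B3 = {3, 5, 6}  B4 = {1, 3, 5}
Tree: B1–B2, B2–B3, B3–B4

Every bag has size at most 3, so the width is 3 − 1 = 2 and tw(G) ≤ 2. For the lower bound, G contains the cycle 3–2–4–6–5–1–3, so G is not a forest; only forests have treewidth ≤ 1, hence tw(G) ≥ 2. Combining the bounds, tw(G) = 2.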